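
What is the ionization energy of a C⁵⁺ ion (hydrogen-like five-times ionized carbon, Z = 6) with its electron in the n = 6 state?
13.605700 eV

The ionization energy is the energy needed to remove the electron completely (n → ∞).

For a hydrogen-like ion with Z = 6, E_n = -13.6057 Z² / n² eV.

At n = 6: E_6 = -13.6057 × 6² / 6² = -13.605700000 eV
At n = ∞: E_∞ = 0 eV

Ionization energy = E_∞ - E_6 = 0 - (-13.605700000) = 13.605700000 eV
Ionization energy ≈ 13.605700 eV

This is also called the binding energy of the electron in state n = 6.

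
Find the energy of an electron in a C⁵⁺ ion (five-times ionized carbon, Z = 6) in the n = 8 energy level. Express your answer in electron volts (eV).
-7.653 eV

The energy levels of a hydrogen-like atom are given by:
E_n = -13.6057 Z² / n² eV  (with Z = 6 for C⁵⁺)

For n = 8:
E_8 = -13.6057 × 6² / 8²
E_8 = -13.6057 × 36 / 64
E_8 = -7.653 eV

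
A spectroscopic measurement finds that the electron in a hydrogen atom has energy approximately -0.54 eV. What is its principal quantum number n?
n = 5

The exact energy levels follow E_n = -13.6057 eV / n².

The measured value (-0.54 eV) is reported to only 2 significant figures, so we must test candidate n values and see which one matches to that precision.

Candidate energies:
  n = 3:  E = -13.6057/3² = -1.51174 eV
  n = 4:  E = -13.6057/4² = -0.85036 eV
  n = 5:  E = -13.6057/5² = -0.54423 eV  ← matches
  n = 6:  E = -13.6057/6² = -0.37794 eV
  n = 7:  E = -13.6057/7² = -0.27767 eV

Checking against the measurement of -0.54 eV (2 sig figs), only n = 5 agrees:
E_5 = -0.54423 eV, which rounds to -0.54 eV ✓

Therefore n = 5.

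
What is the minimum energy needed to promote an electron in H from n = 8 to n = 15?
0.152119 eV

The energy levels of a hydrogen-like atom are E_n = -13.6057 eV / n².

Energy at n = 8: E_8 = -13.6057 / 8² = -0.212589063 eV
Energy at n = 15: E_15 = -13.6057 / 15² = -0.060469778 eV

The excitation energy is the difference:
ΔE = E_15 - E_8
ΔE = -0.060469778 - (-0.212589063)
ΔE = 0.152119 eV

Since this is positive, energy must be absorbed (photon absorption).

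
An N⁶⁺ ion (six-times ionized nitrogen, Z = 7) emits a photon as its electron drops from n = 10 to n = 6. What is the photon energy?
11.852 eV

The energy levels are E_n = -13.6057 Z² eV / n².

Energy at n = 10: E_10 = -13.6057 × 7² / 10² = -6.666793 eV
Energy at n = 6: E_6 = -13.6057 × 7² / 6² = -18.518869 eV

For emission (electron falling to lower state), the photon energy is:
E_photon = E_10 - E_6 = |-6.666793 - (-18.518869)|
E_photon = 11.852 eV

This energy is carried away by the emitted photon.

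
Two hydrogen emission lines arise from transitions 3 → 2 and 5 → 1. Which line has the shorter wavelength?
5 → 1

Calculate the energy for each transition:

Transition 3 → 2:
ΔE₁ = |E_2 - E_3| = |-13.6057/2² - (-13.6057/3²)|
ΔE₁ = |-3.401425000000 - (-1.511744444444)| = 1.889680556 eV

Transition 5 → 1:
ΔE₂ = |E_1 - E_5| = |-13.6057/1² - (-13.6057/5²)|
ΔE₂ = |-13.605700000000 - (-0.544228000000)| = 13.061472000 eV

Since 13.061472000 eV > 1.889680556 eV, the transition 5 → 1 emits the more energetic photon.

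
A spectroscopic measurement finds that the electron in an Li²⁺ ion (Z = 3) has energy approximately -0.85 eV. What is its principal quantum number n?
n = 12

The exact energy levels follow E_n = -13.6057 Z² / n² eV with Z = 3.

The measured value (-0.85 eV) is reported to only 2 significant figures, so we must test candidate n values and see which one matches to that precision.

Candidate energies:
  n = 10:  E = -13.6057 × 3² / 10² = -1.22451 eV
  n = 11:  E = -13.6057 × 3² / 11² = -1.01199 eV
  n = 12:  E = -13.6057 × 3² / 12² = -0.85036 eV  ← matches
  n = 13:  E = -13.6057 × 3² / 13² = -0.72456 eV
  n = 14:  E = -13.6057 × 3² / 14² = -0.62475 eV

Checking against the measurement of -0.85 eV (2 sig figs), only n = 12 agrees:
E_12 = -0.85036 eV, which rounds to -0.85 eV ✓

Therefore n = 12.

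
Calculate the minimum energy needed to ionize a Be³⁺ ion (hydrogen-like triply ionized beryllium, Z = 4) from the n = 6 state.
6.047 eV

The ionization energy is the energy needed to remove the electron completely (n → ∞).

For a hydrogen-like ion with Z = 4, E_n = -13.6057 Z² / n² eV.

At n = 6: E_6 = -13.6057 × 4² / 6² = -6.046978 eV
At n = ∞: E_∞ = 0 eV

Ionization energy = E_∞ - E_6 = 0 - (-6.046978) = 6.046978 eV
Ionization energy ≈ 6.047 eV

This is also called the binding energy of the electron in state n = 6.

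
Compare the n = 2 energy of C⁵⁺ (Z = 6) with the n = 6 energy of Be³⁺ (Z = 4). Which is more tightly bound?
C⁵⁺ at n = 2 (E = -122.451 eV)

Using E_n = -13.6057 Z² / n² eV:

C⁵⁺ (Z = 6) at n = 2:
E = -13.6057 × 6² / 2² = -13.6057 × 36 / 4 = -122.451300 eV

Be³⁺ (Z = 4) at n = 6:
E = -13.6057 × 4² / 6² = -13.6057 × 16 / 36 = -6.046978 eV

Since -122.451300 eV < -6.046978 eV,
C⁵⁺ at n = 2 is more tightly bound (requires more energy to ionize).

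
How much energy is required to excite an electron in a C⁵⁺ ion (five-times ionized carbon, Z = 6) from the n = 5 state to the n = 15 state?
17.415 eV

The energy levels of a hydrogen-like atom are E_n = -13.6057 Z² eV / n².

Energy at n = 5: E_5 = -13.6057 × 6² / 5² = -19.592208 eV
Energy at n = 15: E_15 = -13.6057 × 6² / 15² = -2.176912 eV

The excitation energy is the difference:
ΔE = E_15 - E_5
ΔE = -2.176912 - (-19.592208)
ΔE = 17.415 eV

Since this is positive, energy must be absorbed (photon absorption).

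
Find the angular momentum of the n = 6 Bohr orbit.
6.33e-34 J·s (or 6ℏ)

In the Bohr model, angular momentum is quantized:
L = nℏ

where ℏ = h/(2π) = 1.0546e-34 J·s

For n = 6:
L = 6 × 1.0546e-34 J·s
L = 6.33e-34 J·s

This can also be written as L = 6ℏ.
The angular momentum is an integer multiple of the reduced Planck constant.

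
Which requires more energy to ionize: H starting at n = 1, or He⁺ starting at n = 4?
H at n = 1 (E = -13.60570 eV)

Using E_n = -13.6057 Z² / n² eV:

H (Z = 1) at n = 1:
E = -13.6057 × 1² / 1² = -13.6057 × 1 / 1 = -13.60570000 eV

He⁺ (Z = 2) at n = 4:
E = -13.6057 × 2² / 4² = -13.6057 × 4 / 16 = -3.40142500 eV

Since -13.60570000 eV < -3.40142500 eV,
H at n = 1 is more tightly bound (requires more energy to ionize).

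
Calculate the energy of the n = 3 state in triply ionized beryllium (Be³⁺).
-24.187911 eV

For hydrogen-like ions, the energy levels scale with Z²:
E_n = -13.6057 Z² / n² eV

For Be³⁺ (Z = 4) at n = 3:
E_3 = -13.6057 × 4² / 3²
E_3 = -13.6057 × 16 / 9
E_3 = -217.6912 / 9
E_3 = -24.187911 eV

The energy is 16 times more negative than hydrogen at the same n due to the stronger nuclear charge.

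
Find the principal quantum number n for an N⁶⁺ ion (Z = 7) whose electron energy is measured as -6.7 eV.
n = 10

The exact energy levels follow E_n = -13.6057 Z² / n² eV with Z = 7.

The measured value (-6.7 eV) is reported to only 2 significant figures, so we must test candidate n values and see which one matches to that precision.

Candidate energies:
  n = 8:  E = -13.6057 × 7² / 8² = -10.41686 eV
  n = 9:  E = -13.6057 × 7² / 9² = -8.23061 eV
  n = 10:  E = -13.6057 × 7² / 10² = -6.66679 eV  ← matches
  n = 11:  E = -13.6057 × 7² / 11² = -5.50975 eV
  n = 12:  E = -13.6057 × 7² / 12² = -4.62972 eV

Checking against the measurement of -6.7 eV (2 sig figs), only n = 10 agrees:
E_10 = -6.66679 eV, which rounds to -6.7 eV ✓

Therefore n = 10.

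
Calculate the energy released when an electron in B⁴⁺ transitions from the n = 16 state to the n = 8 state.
3.9860 eV

The energy levels are E_n = -13.6057 Z² eV / n².

Energy at n = 16: E_16 = -13.6057 × 5² / 16² = -1.3286816 eV
Energy at n = 8: E_8 = -13.6057 × 5² / 8² = -5.3147266 eV

For emission (electron falling to lower state), the photon energy is:
E_photon = E_16 - E_8 = |-1.3286816 - (-5.3147266)|
E_photon = 3.9860 eV

This energy is carried away by the emitted photon.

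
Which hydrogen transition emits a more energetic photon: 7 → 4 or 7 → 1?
7 → 1

Calculate the energy for each transition:

Transition 7 → 4:
ΔE₁ = |E_4 - E_7| = |-13.6057/4² - (-13.6057/7²)|
ΔE₁ = |-0.850356250000 - (-0.277667346939)| = 0.572688903 eV

Transition 7 → 1:
ΔE₂ = |E_1 - E_7| = |-13.6057/1² - (-13.6057/7²)|
ΔE₂ = |-13.605700000000 - (-0.277667346939)| = 13.328032653 eV

Since 13.328032653 eV > 0.572688903 eV, the transition 7 → 1 emits the more energetic photon.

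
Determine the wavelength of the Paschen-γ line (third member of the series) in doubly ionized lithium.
121.50 nm

The lines of a series are numbered from the longest wavelength (smallest ΔE) outward; the third line is the transition from n = n_f + 3 to n_f.
The Paschen series has all transitions ending at n_f = 3.

For Li²⁺ (Z = 3), the third line (γ-line) is the jump from n = 6 to n = 3:
E_6 = -13.6057 × 3² / 6² = -3.40143 eV
E_3 = -13.6057 × 3² / 3² = -13.60570 eV
ΔE = E_6 - E_3 = 10.20427 eV

λ = hc/E = 1239.84 eV·nm / 10.20427 eV
λ = 121.50 nm

This is the γ-line of the Paschen series in Li²⁺.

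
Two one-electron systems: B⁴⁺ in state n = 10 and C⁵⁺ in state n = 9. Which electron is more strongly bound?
C⁵⁺ at n = 9 (E = -6.05 eV)

Using E_n = -13.6057 Z² / n² eV:

B⁴⁺ (Z = 5) at n = 10:
E = -13.6057 × 5² / 10² = -13.6057 × 25 / 100 = -3.40143 eV

C⁵⁺ (Z = 6) at n = 9:
E = -13.6057 × 6² / 9² = -13.6057 × 36 / 81 = -6.04698 eV

Since -6.04698 eV < -3.40143 eV,
C⁵⁺ at n = 9 is more tightly bound (requires more energy to ionize).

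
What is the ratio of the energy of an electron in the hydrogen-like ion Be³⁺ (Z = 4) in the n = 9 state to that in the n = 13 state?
2.086420

Using E_n = -13.6057 Z² / n² eV with Z = 4:

E_9 = -13.6057 × 4² / 9² = -217.6912 / 81 = -2.687545679012 eV
E_13 = -13.6057 × 4² / 13² = -217.6912 / 169 = -1.288113609467 eV

The ratio is:
E_9/E_13 = (-2.687545679012) / (-1.288113609467)
E_9/E_13 = (-217.6912/81) / (-217.6912/169)
E_9/E_13 = 169/81
E_9/E_13 = 2.086420
(Note: the Z² factors cancel in the ratio.)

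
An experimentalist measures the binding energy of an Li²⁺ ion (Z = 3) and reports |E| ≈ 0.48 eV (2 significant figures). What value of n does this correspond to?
n = 16

The exact energy levels follow E_n = -13.6057 Z² / n² eV with Z = 3.

The measured value (-0.48 eV) is reported to only 2 significant figures, so we must test candidate n values and see which one matches to that precision.

Candidate energies:
  n = 14:  E = -13.6057 × 3² / 14² = -0.624752 eV
  n = 15:  E = -13.6057 × 3² / 15² = -0.544228 eV
  n = 16:  E = -13.6057 × 3² / 16² = -0.478325 eV  ← matches
  n = 17:  E = -13.6057 × 3² / 17² = -0.423707 eV
  n = 18:  E = -13.6057 × 3² / 18² = -0.377936 eV

Checking against the measurement of -0.48 eV (2 sig figs), only n = 16 agrees:
E_16 = -0.478325 eV, which rounds to -0.48 eV ✓

Therefore n = 16.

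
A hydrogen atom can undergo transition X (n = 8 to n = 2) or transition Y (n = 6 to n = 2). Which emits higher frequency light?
8 → 2

Calculate the energy for each transition:

Transition 8 → 2:
ΔE₁ = |E_2 - E_8| = |-13.6057/2² - (-13.6057/8²)|
ΔE₁ = |-3.4014250000 - (-0.2125890625)| = 3.1888359 eV

Transition 6 → 2:
ΔE₂ = |E_2 - E_6| = |-13.6057/2² - (-13.6057/6²)|
ΔE₂ = |-3.4014250000 - (-0.3779361111)| = 3.0234889 eV

Since 3.1888359 eV > 3.0234889 eV, the transition 8 → 2 emits the more energetic photon.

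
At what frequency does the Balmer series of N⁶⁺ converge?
4.0301e+16 Hz

The series limit corresponds to the transition from n = ∞ to n = 2.
This is the highest energy (shortest wavelength) transition in the Balmer series.

E_∞ = 0 eV
E_2 = -13.6057 × 7² / 2² = -166.669825 eV

Energy at series limit:
ΔE = E_∞ - E_2 = 0 - (-166.669825) = 166.669825 eV
E = 166.669825 eV × (1.602177 × 10⁻¹⁹ J/eV) = 2.670346e-17 J
f = E/h = 2.670346e-17 J / (6.62607 × 10⁻³⁴ J·s) = 4.0301e+16 Hz

This energy equals the ionization energy from the n = 2 state of N⁶⁺.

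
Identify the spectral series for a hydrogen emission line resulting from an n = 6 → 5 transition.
Pfund series

The spectral series in hydrogen are named based on the final (lower) energy level:
- Lyman series: n_final = 1 (ultraviolet)
- Balmer series: n_final = 2 (visible/near-UV)
- Paschen series: n_final = 3 (infrared)
- Brackett series: n_final = 4 (infrared)
- Pfund series: n_final = 5 (far infrared)

Since this transition ends at n = 5, it belongs to the Pfund series.

For reference, this 6 → 5 line has photon energy
ΔE = 13.6057 eV × (1/5² - 1/6²) = 0.16629188889 eV,
corresponding to wavelength λ = hc/ΔE = 1239.84 eV·nm / 0.16629188889 eV = 7455.80562 nm in the far infrared region.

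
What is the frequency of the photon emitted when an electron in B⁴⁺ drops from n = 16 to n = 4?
4.819e+15 Hz

First, find the transition energy:
E_16 = -13.6057 × 5² / 16² = -1.328682 eV
E_4 = -13.6057 × 5² / 4² = -21.258906 eV
|ΔE| = |E_4 - E_16| = 19.930224 eV

Convert to Joules: E = 19.930224 eV × (1.602177 × 10⁻¹⁹ J/eV) = 3.19317e-18 J

Using E = hf:
f = E/h = 3.19317e-18 J / (6.62607 × 10⁻³⁴ J·s)
f = 4.819e+15 Hz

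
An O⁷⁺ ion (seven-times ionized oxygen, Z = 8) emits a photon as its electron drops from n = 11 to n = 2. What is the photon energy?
210.49480 eV

The energy levels are E_n = -13.6057 Z² eV / n².

Energy at n = 11: E_11 = -13.6057 × 8² / 11² = -7.19640331 eV
Energy at n = 2: E_2 = -13.6057 × 8² / 2² = -217.69120000 eV

For emission (electron falling to lower state), the photon energy is:
E_photon = E_11 - E_2 = |-7.19640331 - (-217.69120000)|
E_photon = 210.49480 eV

This energy is carried away by the emitted photon.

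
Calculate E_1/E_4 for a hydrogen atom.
16.000

Using E_n = -13.6057 Z² / n² eV with Z = 1:

E_1 = -13.6057 / 1² = -13.6057 / 1 = -13.605700000 eV
E_4 = -13.6057 / 4² = -13.6057 / 16 = -0.850356250 eV

The ratio is:
E_1/E_4 = (-13.605700000) / (-0.850356250)
E_1/E_4 = (-13.6057/1) / (-13.6057/16)
E_1/E_4 = 16/1
E_1/E_4 = 16.000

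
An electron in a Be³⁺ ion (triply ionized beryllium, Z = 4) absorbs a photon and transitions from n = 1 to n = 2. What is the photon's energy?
163.268 eV

The energy levels of a hydrogen-like atom are E_n = -13.6057 Z² eV / n².

Energy at n = 1: E_1 = -13.6057 × 4² / 1² = -217.691200 eV
Energy at n = 2: E_2 = -13.6057 × 4² / 2² = -54.422800 eV

The excitation energy is the difference:
ΔE = E_2 - E_1
ΔE = -54.422800 - (-217.691200)
ΔE = 163.268 eV

Since this is positive, energy must be absorbed (photon absorption).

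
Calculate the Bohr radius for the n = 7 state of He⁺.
1.2965 nm (or 12.9649 Å)

The Bohr radius formula is:
r_n = n² a₀ / Z

where a₀ = 0.0529177 nm is the Bohr radius.

For He⁺ (Z = 2) at n = 7:
r_7 = 7² × 0.0529177 nm / 2
r_7 = 49 × 0.0529177 nm / 2
r_7 = 2.59297 nm / 2
r_7 = 1.2965 nm

The electron orbits at approximately 1.2965 nm from the nucleus.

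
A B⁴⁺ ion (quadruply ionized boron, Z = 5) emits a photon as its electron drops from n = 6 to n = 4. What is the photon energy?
11.810503 eV

The energy levels are E_n = -13.6057 Z² eV / n².

Energy at n = 6: E_6 = -13.6057 × 5² / 6² = -9.448402778 eV
Energy at n = 4: E_4 = -13.6057 × 5² / 4² = -21.258906250 eV

For emission (electron falling to lower state), the photon energy is:
E_photon = E_6 - E_4 = |-9.448402778 - (-21.258906250)|
E_photon = 11.810503 eV

This energy is carried away by the emitted photon.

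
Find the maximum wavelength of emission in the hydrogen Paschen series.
1874.6026 nm

The longest wavelength corresponds to the smallest energy transition in the series.
The Paschen series has all transitions ending at n_f = 3.

For H, the first line (α-line) is the jump from n = 4 to n = 3:
E_4 = -13.6057 / 4² = -0.8503562500 eV
E_3 = -13.6057 / 3² = -1.5117444444 eV
ΔE = E_4 - E_3 = 0.6613881944 eV

λ = hc/E = 1239.84 eV·nm / 0.6613881944 eV
λ = 1874.6026 nm

This is the α-line of the Paschen series in H.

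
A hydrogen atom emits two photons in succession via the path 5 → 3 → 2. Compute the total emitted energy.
2.85720 eV

The energy levels of hydrogen are E_n = -13.6057 / n² eV.

First transition (5 → 3):
ΔE₁ = |E_3 - E_5|
ΔE₁ = |-1.51174444444 - (-0.54422800000)| = 0.96751644 eV

Second transition (3 → 2):
ΔE₂ = |E_2 - E_3|
ΔE₂ = |-3.40142500000 - (-1.51174444444)| = 1.88968056 eV

Total energy released:
E_total = ΔE₁ + ΔE₂ = 0.96751644 + 1.88968056 = 2.85720 eV

Note: This equals the direct transition 5 → 2: 2.85720 eV ✓
Energy is conserved regardless of the path taken.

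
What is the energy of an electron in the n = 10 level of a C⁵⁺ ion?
-4.90 eV

For hydrogen-like ions, the energy levels scale with Z²:
E_n = -13.6057 Z² / n² eV

For C⁵⁺ (Z = 6) at n = 10:
E_10 = -13.6057 × 6² / 10²
E_10 = -13.6057 × 36 / 100
E_10 = -489.8052 / 100
E_10 = -4.90 eV

The energy is 36 times more negative than hydrogen at the same n due to the stronger nuclear charge.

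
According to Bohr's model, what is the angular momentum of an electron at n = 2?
2.109e-34 J·s (or 2ℏ)

In the Bohr model, angular momentum is quantized:
L = nℏ

where ℏ = h/(2π) = 1.05457e-34 J·s

For n = 2:
L = 2 × 1.05457e-34 J·s
L = 2.109e-34 J·s

This can also be written as L = 2ℏ.
The angular momentum is an integer multiple of the reduced Planck constant.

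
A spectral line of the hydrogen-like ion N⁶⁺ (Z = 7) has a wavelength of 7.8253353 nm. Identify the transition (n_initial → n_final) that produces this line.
n = 9 → n = 2

First, find the photon energy from the wavelength (hc = 1239.84 eV·nm):
E = hc/λ = 1239.84 eV·nm / 7.8253353 nm = 158.43922 eV

The energy levels of N⁶⁺ satisfy E_n = -13.6057 × 7² / n² eV, so an emission n_i → n_f releases
ΔE = 13.6057 × 7² × (1/n_f² − 1/n_i²) eV.

Setting ΔE equal to the photon energy:
1/n_f² − 1/n_i² = 158.43922 / (13.6057 × 7²) = 0.23765433

Since 1/n_i² must be positive, we need 1/n_f² > 0.23765433, i.e. n_f ≤ 2. For each allowed n_f, solve n_i = (1/n_f² − 0.23765433)^(−1/2) and check whether it is a whole number:
  n_f = 1: 1/n_i² = 1.00000000 − 0.23765433 = 0.76234567 → n_i = 1.145  (not an integer) ✗
  n_f = 2: 1/n_i² = 0.25000000 − 0.23765433 = 0.01234567 → n_i = 9.000  → integer, n_i = 9 ✓

Only n_f = 2 gives an integer upper level, n_i = 9.

The transition is from n = 9 to n = 2 (emission).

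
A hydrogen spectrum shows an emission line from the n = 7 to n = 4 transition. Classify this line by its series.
Brackett series

The spectral series in hydrogen are named based on the final (lower) energy level:
- Lyman series: n_final = 1 (ultraviolet)
- Balmer series: n_final = 2 (visible/near-UV)
- Paschen series: n_final = 3 (infrared)
- Brackett series: n_final = 4 (infrared)
- Pfund series: n_final = 5 (far infrared)

Since this transition ends at n = 4, it belongs to the Brackett series.

For reference, this 7 → 4 line has photon energy
ΔE = 13.6057 eV × (1/4² - 1/7²) = 0.57268890306 eV,
corresponding to wavelength λ = hc/ΔE = 1239.84 eV·nm / 0.57268890306 eV = 2164.94504 nm in the infrared region.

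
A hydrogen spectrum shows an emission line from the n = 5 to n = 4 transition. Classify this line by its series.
Brackett series

The spectral series in hydrogen are named based on the final (lower) energy level:
- Lyman series: n_final = 1 (ultraviolet)
- Balmer series: n_final = 2 (visible/near-UV)
- Paschen series: n_final = 3 (infrared)
- Brackett series: n_final = 4 (infrared)
- Pfund series: n_final = 5 (far infrared)

Since this transition ends at n = 4, it belongs to the Brackett series.

For reference, this 5 → 4 line has photon energy
ΔE = 13.6057 eV × (1/4² - 1/5²) = 0.306128250 eV,
corresponding to wavelength λ = hc/ΔE = 1239.84 eV·nm / 0.306128250 eV = 4050.067 nm in the infrared region.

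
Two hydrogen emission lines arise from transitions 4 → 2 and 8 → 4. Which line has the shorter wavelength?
4 → 2

Calculate the energy for each transition:

Transition 4 → 2:
ΔE₁ = |E_2 - E_4| = |-13.6057/2² - (-13.6057/4²)|
ΔE₁ = |-3.4014250000 - (-0.8503562500)| = 2.5510688 eV

Transition 8 → 4:
ΔE₂ = |E_4 - E_8| = |-13.6057/4² - (-13.6057/8²)|
ΔE₂ = |-0.8503562500 - (-0.2125890625)| = 0.6377672 eV

Since 2.5510688 eV > 0.6377672 eV, the transition 4 → 2 emits the more energetic photon.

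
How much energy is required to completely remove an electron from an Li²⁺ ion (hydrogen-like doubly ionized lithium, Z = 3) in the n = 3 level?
13.60570 eV

The ionization energy is the energy needed to remove the electron completely (n → ∞).

For a hydrogen-like ion with Z = 3, E_n = -13.6057 Z² / n² eV.

At n = 3: E_3 = -13.6057 × 3² / 3² = -13.60570000 eV
At n = ∞: E_∞ = 0 eV

Ionization energy = E_∞ - E_3 = 0 - (-13.60570000) = 13.60570000 eV
Ionization energy ≈ 13.60570 eV

This is also called the binding energy of the electron in state n = 3.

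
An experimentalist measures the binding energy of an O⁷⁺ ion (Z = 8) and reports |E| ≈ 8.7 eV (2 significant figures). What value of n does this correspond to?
n = 10

The exact energy levels follow E_n = -13.6057 Z² / n² eV with Z = 8.

The measured value (-8.7 eV) is reported to only 2 significant figures, so we must test candidate n values and see which one matches to that precision.

Candidate energies:
  n = 8:  E = -13.6057 × 8² / 8² = -13.60570 eV
  n = 9:  E = -13.6057 × 8² / 9² = -10.75018 eV
  n = 10:  E = -13.6057 × 8² / 10² = -8.70765 eV  ← matches
  n = 11:  E = -13.6057 × 8² / 11² = -7.19640 eV
  n = 12:  E = -13.6057 × 8² / 12² = -6.04698 eV

Checking against the measurement of -8.7 eV (2 sig figs), only n = 10 agrees:
E_10 = -8.70765 eV, which rounds to -8.7 eV ✓

Therefore n = 10.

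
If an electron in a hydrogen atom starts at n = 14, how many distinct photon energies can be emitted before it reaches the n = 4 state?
55

The electron can occupy levels n = 4, 5, ..., 14 during de-excitation — that is m = 14 - 4 + 1 = 11 distinct levels.

The number of distinct spectral lines equals the number of ways to choose 2 of these m levels (each pair gives one possible emission transition):

Number of lines = m(m-1)/2 = 11×10/2 = 55

These correspond to all possible transitions between the 11 levels:
14 → 13, 14 → 12, 14 → 11, 14 → 10, 14 → 9, 14 → 8, 14 → 7, 14 → 6...

Each transition produces a photon with a unique energy (and thus wavelength). This count does not depend on Z.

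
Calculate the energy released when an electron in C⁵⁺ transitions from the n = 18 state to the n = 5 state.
18.080 eV

The energy levels are E_n = -13.6057 Z² eV / n².

Energy at n = 18: E_18 = -13.6057 × 6² / 18² = -1.511744 eV
Energy at n = 5: E_5 = -13.6057 × 6² / 5² = -19.592208 eV

For emission (electron falling to lower state), the photon energy is:
E_photon = E_18 - E_5 = |-1.511744 - (-19.592208)|
E_photon = 18.080 eV

This energy is carried away by the emitted photon.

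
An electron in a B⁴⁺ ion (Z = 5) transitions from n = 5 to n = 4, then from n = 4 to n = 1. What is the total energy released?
326.53680 eV

The energy levels of B⁴⁺ are E_n = -13.6057 × 5² / n² eV.

First transition (5 → 4):
ΔE₁ = |E_4 - E_5|
ΔE₁ = |-21.25890625000 - (-13.60570000000)| = 7.65320625 eV

Second transition (4 → 1):
ΔE₂ = |E_1 - E_4|
ΔE₂ = |-340.14250000000 - (-21.25890625000)| = 318.88359375 eV

Total energy released:
E_total = ΔE₁ + ΔE₂ = 7.65320625 + 318.88359375 = 326.53680 eV

Note: This equals the direct transition 5 → 1: 326.53680 eV ✓
Energy is conserved regardless of the path taken.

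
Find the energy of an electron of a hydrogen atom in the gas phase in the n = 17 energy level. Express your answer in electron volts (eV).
-0.05 eV

The energy levels of a hydrogen-like atom are given by:
E_n = -13.6057 eV / n²

For n = 17:
E_17 = -13.6057 eV / 17²
E_17 = -13.6057 eV / 289
E_17 = -0.05 eV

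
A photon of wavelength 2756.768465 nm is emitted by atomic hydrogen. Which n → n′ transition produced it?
n = 12 → n = 5

First, find the photon energy from the wavelength (hc = 1239.84 eV·nm):
E = hc/λ = 1239.84 eV·nm / 2756.768465 nm = 0.44974397 eV

The energy levels of hydrogen satisfy E_n = -13.6057 / n² eV, so an emission n_i → n_f releases
ΔE = 13.6057 × (1/n_f² − 1/n_i²) eV.

Setting ΔE equal to the photon energy:
1/n_f² − 1/n_i² = 0.44974397 / 13.6057 = 0.033055555

Since 1/n_i² must be positive, we need 1/n_f² > 0.033055555, i.e. n_f ≤ 5. For each allowed n_f, solve n_i = (1/n_f² − 0.033055555)^(−1/2) and check whether it is a whole number:
  n_f = 1: 1/n_i² = 1.000000000 − 0.033055555 = 0.966944445 → n_i = 1.017  (not an integer) ✗
  n_f = 2: 1/n_i² = 0.250000000 − 0.033055555 = 0.216944445 → n_i = 2.147  (not an integer) ✗
  n_f = 3: 1/n_i² = 0.111111111 − 0.033055555 = 0.078055556 → n_i = 3.579  (not an integer) ✗
  n_f = 4: 1/n_i² = 0.062500000 − 0.033055555 = 0.029444445 → n_i = 5.828  (not an integer) ✗
  n_f = 5: 1/n_i² = 0.040000000 − 0.033055555 = 0.006944445 → n_i = 12.000  → integer, n_i = 12 ✓

Only n_f = 5 gives an integer upper level, n_i = 12.

The transition is from n = 12 to n = 5 (emission).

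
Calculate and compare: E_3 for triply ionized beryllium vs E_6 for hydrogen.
Be³⁺ at n = 3 (E = -24.19 eV)

Using E_n = -13.6057 Z² / n² eV:

Be³⁺ (Z = 4) at n = 3:
E = -13.6057 × 4² / 3² = -13.6057 × 16 / 9 = -24.18791 eV

H (Z = 1) at n = 6:
E = -13.6057 × 1² / 6² = -13.6057 × 1 / 36 = -0.37794 eV

Since -24.18791 eV < -0.37794 eV,
Be³⁺ at n = 3 is more tightly bound (requires more energy to ionize).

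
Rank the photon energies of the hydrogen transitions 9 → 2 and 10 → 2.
10 → 2

Calculate the energy for each transition:

Transition 9 → 2:
ΔE₁ = |E_2 - E_9| = |-13.6057/2² - (-13.6057/9²)|
ΔE₁ = |-3.401425000 - (-0.167971605)| = 3.233453 eV

Transition 10 → 2:
ΔE₂ = |E_2 - E_10| = |-13.6057/2² - (-13.6057/10²)|
ΔE₂ = |-3.401425000 - (-0.136057000)| = 3.265368 eV

Since 3.265368 eV > 3.233453 eV, the transition 10 → 2 emits the more energetic photon.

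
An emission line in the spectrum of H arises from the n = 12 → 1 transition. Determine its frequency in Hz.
3.267e+15 Hz

First, find the transition energy:
E_12 = -13.6057 / 12² = -0.0944840 eV
E_1 = -13.6057 / 1² = -13.6057000 eV
|ΔE| = |E_1 - E_12| = 13.5112160 eV

Convert to Joules: E = 13.5112160 eV × (1.602177 × 10⁻¹⁹ J/eV) = 2.16474e-18 J

Using E = hf:
f = E/h = 2.16474e-18 J / (6.62607 × 10⁻³⁴ J·s)
f = 3.267e+15 Hz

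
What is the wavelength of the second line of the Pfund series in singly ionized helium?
1162.81228 nm

The lines of a series are numbered from the longest wavelength (smallest ΔE) outward; the second line is the transition from n = n_f + 2 to n_f.
The Pfund series has all transitions ending at n_f = 5.

For He⁺ (Z = 2), the second line (β-line) is the jump from n = 7 to n = 5:
E_7 = -13.6057 × 2² / 7² = -1.1106693878 eV
E_5 = -13.6057 × 2² / 5² = -2.1769120000 eV
ΔE = E_7 - E_5 = 1.0662426122 eV

λ = hc/E = 1239.84 eV·nm / 1.0662426122 eV
λ = 1162.81228 nm

This is the β-line of the Pfund series in He⁺.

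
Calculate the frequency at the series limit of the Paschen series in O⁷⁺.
2.34e+16 Hz

The series limit corresponds to the transition from n = ∞ to n = 3.
This is the highest energy (shortest wavelength) transition in the Paschen series.

E_∞ = 0 eV
E_3 = -13.6057 × 8² / 3² = -96.75164444 eV

Energy at series limit:
ΔE = E_∞ - E_3 = 0 - (-96.75164444) = 96.75164444 eV
E = 96.75164444 eV × (1.602177 × 10⁻¹⁹ J/eV) = 1.5501e-17 J
f = E/h = 1.5501e-17 J / (6.62607 × 10⁻³⁴ J·s) = 2.34e+16 Hz

This energy equals the ionization energy from the n = 3 state of O⁷⁺.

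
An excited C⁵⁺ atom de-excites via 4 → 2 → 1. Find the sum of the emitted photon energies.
459.19238 eV

The energy levels of C⁵⁺ are E_n = -13.6057 × 6² / n² eV.

First transition (4 → 2):
ΔE₁ = |E_2 - E_4|
ΔE₁ = |-122.45130000000 - (-30.61282500000)| = 91.83847500 eV

Second transition (2 → 1):
ΔE₂ = |E_1 - E_2|
ΔE₂ = |-489.80520000000 - (-122.45130000000)| = 367.35390000 eV

Total energy released:
E_total = ΔE₁ + ΔE₂ = 91.83847500 + 367.35390000 = 459.19238 eV

Note: This equals the direct transition 4 → 1: 459.19238 eV ✓
Energy is conserved regardless of the path taken.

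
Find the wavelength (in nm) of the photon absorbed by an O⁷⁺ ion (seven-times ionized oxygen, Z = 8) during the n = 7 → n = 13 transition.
98.26 nm

First, find the transition energy using E_n = -13.6057 Z² / n² eV:
E_7 = -13.6057 × 8² / 7² = -17.7707 eV
E_13 = -13.6057 × 8² / 13² = -5.1525 eV

Photon energy: |ΔE| = |E_13 - E_7| = 12.6182 eV

Convert to wavelength using E = hc/λ with hc = 1239.84 eV·nm:
λ = hc/E = 1239.84 eV·nm / 12.6182 eV
λ = 98.26 nm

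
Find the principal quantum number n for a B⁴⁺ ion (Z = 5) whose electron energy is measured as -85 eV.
n = 2

The exact energy levels follow E_n = -13.6057 Z² / n² eV with Z = 5.

The measured value (-85 eV) is reported to only 2 significant figures, so we must test candidate n values and see which one matches to that precision.

Candidate energies:
  n = 1:  E = -13.6057 × 5² / 1² = -340.14250 eV
  n = 2:  E = -13.6057 × 5² / 2² = -85.03563 eV  ← matches
  n = 3:  E = -13.6057 × 5² / 3² = -37.79361 eV
  n = 4:  E = -13.6057 × 5² / 4² = -21.25891 eV

Checking against the measurement of -85 eV (2 sig figs), only n = 2 agrees:
E_2 = -85.03563 eV, which rounds to -85 eV ✓

Therefore n = 2.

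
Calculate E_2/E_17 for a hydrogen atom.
72.250

Using E_n = -13.6057 Z² / n² eV with Z = 1:

E_2 = -13.6057 / 2² = -13.6057 / 4 = -3.401425000 eV
E_17 = -13.6057 / 17² = -13.6057 / 289 = -0.047078547 eV

The ratio is:
E_2/E_17 = (-3.401425000) / (-0.047078547)
E_2/E_17 = (-13.6057/4) / (-13.6057/289)
E_2/E_17 = 289/4
E_2/E_17 = 72.250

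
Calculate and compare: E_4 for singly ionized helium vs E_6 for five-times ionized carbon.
C⁵⁺ at n = 6 (E = -13.606 eV)

Using E_n = -13.6057 Z² / n² eV:

He⁺ (Z = 2) at n = 4:
E = -13.6057 × 2² / 4² = -13.6057 × 4 / 16 = -3.401425 eV

C⁵⁺ (Z = 6) at n = 6:
E = -13.6057 × 6² / 6² = -13.6057 × 36 / 36 = -13.605700 eV

Since -13.605700 eV < -3.401425 eV,
C⁵⁺ at n = 6 is more tightly bound (requires more energy to ionize).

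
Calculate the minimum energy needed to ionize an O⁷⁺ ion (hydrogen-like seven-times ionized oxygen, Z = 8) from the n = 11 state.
7.1964 eV

The ionization energy is the energy needed to remove the electron completely (n → ∞).

For a hydrogen-like ion with Z = 8, E_n = -13.6057 Z² / n² eV.

At n = 11: E_11 = -13.6057 × 8² / 11² = -7.1964033 eV
At n = ∞: E_∞ = 0 eV

Ionization energy = E_∞ - E_11 = 0 - (-7.1964033) = 7.1964033 eV
Ionization energy ≈ 7.1964 eV

This is also called the binding energy of the electron in state n = 11.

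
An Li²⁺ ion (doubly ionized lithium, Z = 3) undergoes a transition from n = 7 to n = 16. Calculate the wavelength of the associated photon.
613.575 nm

First, find the transition energy using E_n = -13.6057 Z² / n² eV:
E_7 = -13.6057 × 3² / 7² = -2.4990061 eV
E_16 = -13.6057 × 3² / 16² = -0.4783254 eV

Photon energy: |ΔE| = |E_16 - E_7| = 2.0206807 eV

Convert to wavelength using E = hc/λ with hc = 1239.84 eV·nm:
λ = hc/E = 1239.84 eV·nm / 2.0206807 eV
λ = 613.575 nm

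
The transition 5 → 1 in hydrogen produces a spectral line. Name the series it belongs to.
Lyman series

The spectral series in hydrogen are named based on the final (lower) energy level:
- Lyman series: n_final = 1 (ultraviolet)
- Balmer series: n_final = 2 (visible/near-UV)
- Paschen series: n_final = 3 (infrared)
- Brackett series: n_final = 4 (infrared)
- Pfund series: n_final = 5 (far infrared)

Since this transition ends at n = 1, it belongs to the Lyman series.

For reference, this 5 → 1 line has photon energy
ΔE = 13.6057 eV × (1/1² - 1/5²) = 13.061472 eV,
corresponding to wavelength λ = hc/ΔE = 1239.84 eV·nm / 13.061472 eV = 94.9235 nm in the ultraviolet region.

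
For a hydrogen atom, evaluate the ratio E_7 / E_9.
1.65306

Using E_n = -13.6057 Z² / n² eV with Z = 1:

E_7 = -13.6057 / 7² = -13.6057 / 49 = -0.27766734694 eV
E_9 = -13.6057 / 9² = -13.6057 / 81 = -0.16797160494 eV

The ratio is:
E_7/E_9 = (-0.27766734694) / (-0.16797160494)
E_7/E_9 = (-13.6057/49) / (-13.6057/81)
E_7/E_9 = 81/49
E_7/E_9 = 1.65306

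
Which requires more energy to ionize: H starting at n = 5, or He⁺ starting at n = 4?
He⁺ at n = 4 (E = -3.401 eV)

Using E_n = -13.6057 Z² / n² eV:

H (Z = 1) at n = 5:
E = -13.6057 × 1² / 5² = -13.6057 × 1 / 25 = -0.544228 eV

He⁺ (Z = 2) at n = 4:
E = -13.6057 × 2² / 4² = -13.6057 × 4 / 16 = -3.401425 eV

Since -3.401425 eV < -0.544228 eV,
He⁺ at n = 4 is more tightly bound (requires more energy to ionize).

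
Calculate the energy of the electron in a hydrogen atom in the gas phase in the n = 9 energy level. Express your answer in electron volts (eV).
-0.168 eV

The energy levels of a hydrogen-like atom are given by:
E_n = -13.6057 eV / n²

For n = 9:
E_9 = -13.6057 eV / 9²
E_9 = -13.6057 eV / 81
E_9 = -0.168 eV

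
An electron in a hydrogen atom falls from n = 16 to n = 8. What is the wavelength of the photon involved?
7776.12912 nm

First, find the transition energy using E_n = -13.6057 / n² eV:
E_16 = -13.6057 / 16² = -0.05314726563 eV
E_8 = -13.6057 / 8² = -0.21258906250 eV

Photon energy: |ΔE| = |E_8 - E_16| = 0.15944179687 eV

Convert to wavelength using E = hc/λ with hc = 1239.84 eV·nm:
λ = hc/E = 1239.84 eV·nm / 0.15944179687 eV
λ = 7776.12912 nm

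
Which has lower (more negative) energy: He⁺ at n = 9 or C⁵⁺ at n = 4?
C⁵⁺ at n = 4 (E = -30.61283 eV)

Using E_n = -13.6057 Z² / n² eV:

He⁺ (Z = 2) at n = 9:
E = -13.6057 × 2² / 9² = -13.6057 × 4 / 81 = -0.67188642 eV

C⁵⁺ (Z = 6) at n = 4:
E = -13.6057 × 6² / 4² = -13.6057 × 36 / 16 = -30.61282500 eV

Since -30.61282500 eV < -0.67188642 eV,
C⁵⁺ at n = 4 is more tightly bound (requires more energy to ionize).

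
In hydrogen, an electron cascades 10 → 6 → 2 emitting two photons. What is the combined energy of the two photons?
3.27 eV

The energy levels of hydrogen are E_n = -13.6057 / n² eV.

First transition (10 → 6):
ΔE₁ = |E_6 - E_10|
ΔE₁ = |-0.37793611 - (-0.13605700)| = 0.24188 eV

Second transition (6 → 2):
ΔE₂ = |E_2 - E_6|
ΔE₂ = |-3.40142500 - (-0.37793611)| = 3.02349 eV

Total energy released:
E_total = ΔE₁ + ΔE₂ = 0.24188 + 3.02349 = 3.27 eV

Note: This equals the direct transition 10 → 2: 3.27 eV ✓
Energy is conserved regardless of the path taken.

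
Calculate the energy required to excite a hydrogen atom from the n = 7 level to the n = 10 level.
0.142 eV

The energy levels of a hydrogen-like atom are E_n = -13.6057 eV / n².

Energy at n = 7: E_7 = -13.6057 / 7² = -0.277667 eV
Energy at n = 10: E_10 = -13.6057 / 10² = -0.136057 eV

The excitation energy is the difference:
ΔE = E_10 - E_7
ΔE = -0.136057 - (-0.277667)
ΔE = 0.142 eV

Since this is positive, energy must be absorbed (photon absorption).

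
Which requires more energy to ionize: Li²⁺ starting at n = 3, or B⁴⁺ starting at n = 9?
Li²⁺ at n = 3 (E = -13.61 eV)

Using E_n = -13.6057 Z² / n² eV:

Li²⁺ (Z = 3) at n = 3:
E = -13.6057 × 3² / 3² = -13.6057 × 9 / 9 = -13.60570 eV

B⁴⁺ (Z = 5) at n = 9:
E = -13.6057 × 5² / 9² = -13.6057 × 25 / 81 = -4.19929 eV

Since -13.60570 eV < -4.19929 eV,
Li²⁺ at n = 3 is more tightly bound (requires more energy to ionize).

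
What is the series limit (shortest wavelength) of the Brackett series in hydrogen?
1458.02421 nm

The series limit corresponds to the transition from n = ∞ to n = 4.
This is the highest energy (shortest wavelength) transition in the Brackett series.

E_∞ = 0 eV
E_4 = -13.6057 / 4² = -0.85035625000 eV

Energy at series limit:
ΔE = E_∞ - E_4 = 0 - (-0.85035625000) = 0.85035625000 eV
λ = hc/E = 1239.84 eV·nm / 0.85035625000 eV = 1458.02421 nm

This energy equals the ionization energy from the n = 4 state of hydrogen.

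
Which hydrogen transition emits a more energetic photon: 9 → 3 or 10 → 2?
10 → 2

Calculate the energy for each transition:

Transition 9 → 3:
ΔE₁ = |E_3 - E_9| = |-13.6057/3² - (-13.6057/9²)|
ΔE₁ = |-1.51174444 - (-0.16797160)| = 1.34377 eV

Transition 10 → 2:
ΔE₂ = |E_2 - E_10| = |-13.6057/2² - (-13.6057/10²)|
ΔE₂ = |-3.40142500 - (-0.13605700)| = 3.26537 eV

Since 3.26537 eV > 1.34377 eV, the transition 10 → 2 emits the more energetic photon.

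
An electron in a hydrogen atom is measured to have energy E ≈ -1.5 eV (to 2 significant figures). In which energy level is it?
n = 3

The exact energy levels follow E_n = -13.6057 eV / n².

The measured value (-1.5 eV) is reported to only 2 significant figures, so we must test candidate n values and see which one matches to that precision.

Candidate energies:
  n = 1:  E = -13.6057/1² = -13.60570 eV
  n = 2:  E = -13.6057/2² = -3.40143 eV
  n = 3:  E = -13.6057/3² = -1.51174 eV  ← matches
  n = 4:  E = -13.6057/4² = -0.85036 eV
  n = 5:  E = -13.6057/5² = -0.54423 eV

Checking against the measurement of -1.5 eV (2 sig figs), only n = 3 agrees:
E_3 = -1.51174 eV, which rounds to -1.5 eV ✓

Therefore n = 3.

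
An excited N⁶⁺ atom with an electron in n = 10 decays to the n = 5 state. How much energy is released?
20.0004 eV

The energy levels are E_n = -13.6057 Z² eV / n².

Energy at n = 10: E_10 = -13.6057 × 7² / 10² = -6.6667930 eV
Energy at n = 5: E_5 = -13.6057 × 7² / 5² = -26.6671720 eV

For emission (electron falling to lower state), the photon energy is:
E_photon = E_10 - E_5 = |-6.6667930 - (-26.6671720)|
E_photon = 20.0004 eV

This energy is carried away by the emitted photon.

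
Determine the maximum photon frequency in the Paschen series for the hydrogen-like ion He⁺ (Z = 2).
1.462e+15 Hz

The series limit corresponds to the transition from n = ∞ to n = 3.
This is the highest energy (shortest wavelength) transition in the Paschen series.

E_∞ = 0 eV
E_3 = -13.6057 × 2² / 3² = -6.046978 eV

Energy at series limit:
ΔE = E_∞ - E_3 = 0 - (-6.046978) = 6.046978 eV
E = 6.046978 eV × (1.602177 × 10⁻¹⁹ J/eV) = 9.68833e-19 J
f = E/h = 9.68833e-19 J / (6.62607 × 10⁻³⁴ J·s) = 1.462e+15 Hz

This energy equals the ionization energy from the n = 3 state of He⁺.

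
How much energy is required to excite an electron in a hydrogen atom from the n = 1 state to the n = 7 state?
13.328 eV

The energy levels of a hydrogen-like atom are E_n = -13.6057 eV / n².

Energy at n = 1: E_1 = -13.6057 / 1² = -13.605700 eV
Energy at n = 7: E_7 = -13.6057 / 7² = -0.277667 eV

The excitation energy is the difference:
ΔE = E_7 - E_1
ΔE = -0.277667 - (-13.605700)
ΔE = 13.328 eV

Since this is positive, energy must be absorbed (photon absorption).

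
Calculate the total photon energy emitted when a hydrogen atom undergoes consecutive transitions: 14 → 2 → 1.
13.5363 eV

The energy levels of hydrogen are E_n = -13.6057 / n² eV.

First transition (14 → 2):
ΔE₁ = |E_2 - E_14|
ΔE₁ = |-3.4014250000 - (-0.0694168367)| = 3.3320082 eV

Second transition (2 → 1):
ΔE₂ = |E_1 - E_2|
ΔE₂ = |-13.6057000000 - (-3.4014250000)| = 10.2042750 eV

Total energy released:
E_total = ΔE₁ + ΔE₂ = 3.3320082 + 10.2042750 = 13.5363 eV

Note: This equals the direct transition 14 → 1: 13.5363 eV ✓
Energy is conserved regardless of the path taken.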